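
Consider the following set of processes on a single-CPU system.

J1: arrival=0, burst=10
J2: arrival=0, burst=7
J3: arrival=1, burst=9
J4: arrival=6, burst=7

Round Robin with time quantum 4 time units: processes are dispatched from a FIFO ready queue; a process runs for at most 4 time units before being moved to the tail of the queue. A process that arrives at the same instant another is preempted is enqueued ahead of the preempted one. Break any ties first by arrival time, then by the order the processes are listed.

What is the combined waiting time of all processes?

77

Timeline: | J1 0-4 | J2 4-8 | J3 8-12 | J1 12-16 | J4 16-20 | J2 20-23 | J3 23-27 | J1 27-29 | J4 29-32 | J3 32-33 |
Completion: J1=29  J2=23  J3=33  J4=32
Waiting = turnaround − burst: J1=19, J2=16, J3=23, J4=19
Total waiting = 19 + 16 + 23 + 19 = 77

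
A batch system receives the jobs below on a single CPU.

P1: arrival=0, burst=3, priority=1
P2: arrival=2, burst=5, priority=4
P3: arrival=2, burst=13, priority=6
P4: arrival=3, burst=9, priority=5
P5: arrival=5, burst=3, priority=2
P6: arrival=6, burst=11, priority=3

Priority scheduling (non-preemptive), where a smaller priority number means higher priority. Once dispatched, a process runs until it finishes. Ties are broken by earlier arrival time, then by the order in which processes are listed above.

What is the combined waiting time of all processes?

57

Timeline: | P1 0-3 | P2 3-8 | P5 8-11 | P6 11-22 | P4 22-31 | P3 31-44 |
Completion: P1=3  P2=8  P3=44  P4=31  P5=11  P6=22
Turnaround (C−A): P1=3  P2=6  P3=42  P4=28  P5=6  P6=16
Waiting = turnaround − burst: P1=0, P2=1, P3=29, P4=19, P5=3, P6=5
Total waiting = 0 + 1 + 29 + 19 + 3 + 5 = 57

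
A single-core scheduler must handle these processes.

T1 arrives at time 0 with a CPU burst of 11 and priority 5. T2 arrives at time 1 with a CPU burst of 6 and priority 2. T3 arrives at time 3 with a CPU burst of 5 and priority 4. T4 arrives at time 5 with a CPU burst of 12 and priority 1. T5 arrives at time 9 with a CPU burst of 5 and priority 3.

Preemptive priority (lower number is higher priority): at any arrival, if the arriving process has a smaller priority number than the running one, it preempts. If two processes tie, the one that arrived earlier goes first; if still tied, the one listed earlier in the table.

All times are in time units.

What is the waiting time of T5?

10

Schedule: | T1 0-1 | T2 1-5 | T4 5-17 | T2 17-19 | T5 19-24 | T3 24-29 | T1 29-39 |
Completion: T1=39  T2=19  T3=29  T4=17  T5=24
Turnaround (C−A): T1=39  T2=18  T3=26  T4=12  T5=15
Waiting(T5) = turnaround − burst = 15 − 5 = 10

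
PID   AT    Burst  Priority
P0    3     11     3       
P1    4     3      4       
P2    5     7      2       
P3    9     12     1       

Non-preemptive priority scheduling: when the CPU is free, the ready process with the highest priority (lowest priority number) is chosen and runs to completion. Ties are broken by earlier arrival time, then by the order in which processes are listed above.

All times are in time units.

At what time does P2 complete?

33

Gantt: | idle 0-3 | P0 3-14 | P3 14-26 | P2 26-33 | P1 33-36 |
Completion: P0=14  P1=36  P2=33  P3=26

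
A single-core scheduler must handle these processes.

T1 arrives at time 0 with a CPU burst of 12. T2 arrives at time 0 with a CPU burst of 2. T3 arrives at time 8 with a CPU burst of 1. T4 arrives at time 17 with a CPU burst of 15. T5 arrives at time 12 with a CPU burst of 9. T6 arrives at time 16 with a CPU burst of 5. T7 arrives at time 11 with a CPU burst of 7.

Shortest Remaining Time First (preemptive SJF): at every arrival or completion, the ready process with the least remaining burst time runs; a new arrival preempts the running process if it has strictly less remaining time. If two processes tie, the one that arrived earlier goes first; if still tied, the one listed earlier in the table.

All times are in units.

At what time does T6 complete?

Timeline: | T2 0-2 | T1 2-8 | T3 8-9 | T1 9-15 | T7 15-16 | T6 16-21 | T7 21-27 | T5 27-36 | T4 36-51 |
Completion: T1=15  T2=2  T3=9  T4=51  T5=36  T6=21  T7=27
Turnaround (C−A): T1=15  T2=2  T3=1  T4=34  T5=24  T6=5  T7=16

21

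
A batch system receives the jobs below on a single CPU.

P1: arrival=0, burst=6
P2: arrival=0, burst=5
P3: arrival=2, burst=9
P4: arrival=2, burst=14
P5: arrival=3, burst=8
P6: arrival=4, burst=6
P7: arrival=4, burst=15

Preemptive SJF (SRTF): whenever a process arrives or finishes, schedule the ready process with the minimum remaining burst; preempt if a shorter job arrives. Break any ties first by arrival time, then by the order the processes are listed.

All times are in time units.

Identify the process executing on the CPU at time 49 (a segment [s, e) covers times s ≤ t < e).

Schedule: | P2 0-5 | P1 5-11 | P6 11-17 | P5 17-25 | P3 25-34 | P4 34-48 | P7 48-63 |
Completion: P1=11  P2=5  P3=34  P4=48  P5=25  P6=17  P7=63

P7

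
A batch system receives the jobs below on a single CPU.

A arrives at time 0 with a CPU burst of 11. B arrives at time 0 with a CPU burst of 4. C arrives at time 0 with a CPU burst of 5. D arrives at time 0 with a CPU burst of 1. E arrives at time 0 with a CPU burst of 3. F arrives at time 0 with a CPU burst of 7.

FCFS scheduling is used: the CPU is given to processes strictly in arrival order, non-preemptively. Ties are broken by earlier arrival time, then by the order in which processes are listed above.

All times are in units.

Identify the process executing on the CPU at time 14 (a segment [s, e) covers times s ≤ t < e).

B

Timeline: | A 0-11 | B 11-15 | C 15-20 | D 20-21 | E 21-24 | F 24-31 |
Completion: A=11  B=15  C=20  D=21  E=24  F=31
Turnaround (C−A): A=11  B=15  C=20  D=21  E=24  F=31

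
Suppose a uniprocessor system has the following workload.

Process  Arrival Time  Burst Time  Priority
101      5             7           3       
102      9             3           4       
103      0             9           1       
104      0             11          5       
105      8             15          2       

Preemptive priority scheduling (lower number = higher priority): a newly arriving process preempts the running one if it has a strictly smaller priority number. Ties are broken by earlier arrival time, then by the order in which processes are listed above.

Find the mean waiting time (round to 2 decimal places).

15.20

Gantt: | 103 0-9 | 105 9-24 | 101 24-31 | 102 31-34 | 104 34-45 |
Completion: 101=31  102=34  103=9  104=45  105=24
Turnaround (C−A): 101=26  102=25  103=9  104=45  105=16
Waiting times: 101=19, 102=22, 103=0, 104=34, 105=1
Average waiting = (19+22+0+34+1) / 5 = 76/5 = 15.20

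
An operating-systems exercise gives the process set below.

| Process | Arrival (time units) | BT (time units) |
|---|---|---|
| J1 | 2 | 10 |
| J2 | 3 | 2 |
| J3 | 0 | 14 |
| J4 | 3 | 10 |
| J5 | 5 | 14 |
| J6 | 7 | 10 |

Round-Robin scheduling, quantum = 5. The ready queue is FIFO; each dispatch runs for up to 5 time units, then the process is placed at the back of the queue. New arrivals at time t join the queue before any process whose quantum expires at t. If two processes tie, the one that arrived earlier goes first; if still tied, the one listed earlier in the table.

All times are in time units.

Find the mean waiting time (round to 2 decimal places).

Schedule: | J3 0-5 | J1 5-10 | J2 10-12 | J4 12-17 | J5 17-22 | J3 22-27 | J6 27-32 | J1 32-37 | J4 37-42 | J5 42-47 | J3 47-51 | J6 51-56 | J5 56-60 |
Completion: J1=37  J2=12  J3=51  J4=42  J5=60  J6=56
Turnaround (C−A): J1=35  J2=9  J3=51  J4=39  J5=55  J6=49
Waiting times: J1=25, J2=7, J3=37, J4=29, J5=41, J6=39
Average waiting = (25+7+37+29+41+39) / 6 = 178/6 = 29.67

29.67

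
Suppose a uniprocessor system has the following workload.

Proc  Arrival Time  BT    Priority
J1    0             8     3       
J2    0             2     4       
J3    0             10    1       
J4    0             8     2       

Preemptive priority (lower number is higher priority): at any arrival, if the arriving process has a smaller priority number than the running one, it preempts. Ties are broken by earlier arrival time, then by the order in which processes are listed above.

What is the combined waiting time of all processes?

54

Schedule: | J3 0-10 | J4 10-18 | J1 18-26 | J2 26-28 |
Completion: J1=26  J2=28  J3=10  J4=18
Waiting = turnaround − burst: J1=18, J2=26, J3=0, J4=10
Total waiting = 18 + 26 + 0 + 10 = 54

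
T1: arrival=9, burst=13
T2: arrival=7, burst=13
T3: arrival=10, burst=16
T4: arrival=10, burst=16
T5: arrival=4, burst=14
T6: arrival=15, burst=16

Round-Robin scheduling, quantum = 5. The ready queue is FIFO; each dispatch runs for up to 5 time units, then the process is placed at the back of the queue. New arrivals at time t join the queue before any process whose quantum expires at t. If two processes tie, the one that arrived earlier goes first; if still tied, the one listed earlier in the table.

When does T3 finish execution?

Gantt: | idle 0-4 | T5 4-9 | T2 9-14 | T1 14-19 | T5 19-24 | T3 24-29 | T4 29-34 | T2 34-39 | T6 39-44 | T1 44-49 | T5 49-53 | T3 53-58 | T4 58-63 | T2 63-66 | T6 66-71 | T1 71-74 | T3 74-79 | T4 79-84 | T6 84-89 | T3 89-90 | T4 90-91 | T6 91-92 |
Completion: T1=74  T2=66  T3=90  T4=91  T5=53  T6=92
Turnaround (C−A): T1=65  T2=59  T3=80  T4=81  T5=49  T6=77

90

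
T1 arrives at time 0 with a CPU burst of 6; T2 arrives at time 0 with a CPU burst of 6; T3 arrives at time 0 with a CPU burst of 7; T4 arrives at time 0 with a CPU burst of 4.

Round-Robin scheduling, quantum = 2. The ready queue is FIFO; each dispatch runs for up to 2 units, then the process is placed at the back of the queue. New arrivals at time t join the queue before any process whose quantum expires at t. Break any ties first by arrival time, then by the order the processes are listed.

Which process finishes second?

Schedule: | T1 0-2 | T2 2-4 | T3 4-6 | T4 6-8 | T1 8-10 | T2 10-12 | T3 12-14 | T4 14-16 | T1 16-18 | T2 18-20 | T3 20-23 |
Completion: T1=18  T2=20  T3=23  T4=16
Turnaround (C−A): T1=18  T2=20  T3=23  T4=16
Finish order: T4 → T1 → T2 → T3

T1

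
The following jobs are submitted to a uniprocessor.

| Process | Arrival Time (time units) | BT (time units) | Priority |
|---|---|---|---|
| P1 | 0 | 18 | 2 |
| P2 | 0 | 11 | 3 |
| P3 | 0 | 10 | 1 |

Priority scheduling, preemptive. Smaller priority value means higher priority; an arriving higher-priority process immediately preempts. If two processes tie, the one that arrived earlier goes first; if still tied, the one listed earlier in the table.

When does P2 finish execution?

Schedule: | P3 0-10 | P1 10-28 | P2 28-39 |
Completion: P1=28  P2=39  P3=10
Turnaround (C−A): P1=28  P2=39  P3=10

39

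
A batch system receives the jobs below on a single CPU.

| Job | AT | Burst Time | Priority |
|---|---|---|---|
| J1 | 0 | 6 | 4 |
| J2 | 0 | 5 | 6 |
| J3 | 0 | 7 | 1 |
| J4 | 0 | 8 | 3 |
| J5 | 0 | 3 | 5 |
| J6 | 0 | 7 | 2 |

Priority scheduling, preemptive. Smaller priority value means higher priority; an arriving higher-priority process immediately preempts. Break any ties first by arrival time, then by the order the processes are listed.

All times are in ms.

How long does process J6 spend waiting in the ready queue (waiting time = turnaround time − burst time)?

Schedule: | J3 0-7 | J6 7-14 | J4 14-22 | J1 22-28 | J5 28-31 | J2 31-36 |
Completion: J1=28  J2=36  J3=7  J4=22  J5=31  J6=14
Waiting(J6) = turnaround − burst = 14 − 7 = 7

7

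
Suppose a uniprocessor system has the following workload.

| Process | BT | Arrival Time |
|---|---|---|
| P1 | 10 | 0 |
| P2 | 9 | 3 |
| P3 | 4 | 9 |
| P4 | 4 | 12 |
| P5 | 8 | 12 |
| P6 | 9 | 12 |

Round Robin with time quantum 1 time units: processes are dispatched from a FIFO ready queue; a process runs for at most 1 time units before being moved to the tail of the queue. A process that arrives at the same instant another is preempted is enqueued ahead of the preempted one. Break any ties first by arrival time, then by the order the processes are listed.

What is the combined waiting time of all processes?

Gantt: | P1 0-3 | P2 3-4 | P1 4-5 | P2 5-6 | P1 6-7 | P2 7-8 | P1 8-9 | P2 9-10 | P3 10-11 | P1 11-12 | P2 12-13 | P3 13-14 | P4 14-15 | P5 15-16 | P6 16-17 | P1 17-18 | P2 18-19 | P3 19-20 | P4 20-21 | P5 21-22 | P6 22-23 | P1 23-24 | P2 24-25 | P3 25-26 | P4 26-27 | P5 27-28 | P6 28-29 | P1 29-30 | P2 30-31 | P4 31-32 | P5 32-33 | P6 33-34 | P2 34-35 | P5 35-36 | P6 36-37 | P5 37-38 | P6 38-39 | P5 39-40 | P6 40-41 | P5 41-42 | P6 42-44 |
Completion: P1=30  P2=35  P3=26  P4=32  P5=42  P6=44
Turnaround (C−A): P1=30  P2=32  P3=17  P4=20  P5=30  P6=32
Waiting = turnaround − burst: P1=20, P2=23, P3=13, P4=16, P5=22, P6=23
Total waiting = 20 + 23 + 13 + 16 + 22 + 23 = 117

117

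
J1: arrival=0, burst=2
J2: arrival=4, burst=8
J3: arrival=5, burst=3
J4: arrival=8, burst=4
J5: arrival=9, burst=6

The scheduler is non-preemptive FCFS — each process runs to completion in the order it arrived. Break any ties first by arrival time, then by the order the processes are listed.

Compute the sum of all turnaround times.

47

Timeline: | J1 0-2 | idle 2-4 | J2 4-12 | J3 12-15 | J4 15-19 | J5 19-25 |
Completion: J1=2  J2=12  J3=15  J4=19  J5=25
Turnaround = completion − arrival: J1=2, J2=8, J3=10, J4=11, J5=16
Total turnaround = 2 + 8 + 10 + 11 + 16 = 47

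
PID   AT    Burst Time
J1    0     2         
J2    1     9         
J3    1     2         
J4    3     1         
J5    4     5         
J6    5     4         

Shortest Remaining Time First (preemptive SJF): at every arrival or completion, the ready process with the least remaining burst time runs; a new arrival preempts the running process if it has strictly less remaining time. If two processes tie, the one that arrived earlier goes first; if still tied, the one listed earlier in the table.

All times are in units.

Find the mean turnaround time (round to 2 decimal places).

7.17

Schedule: | J1 0-2 | J3 2-4 | J4 4-5 | J6 5-9 | J5 9-14 | J2 14-23 |
Completion: J1=2  J2=23  J3=4  J4=5  J5=14  J6=9
Turnaround (C−A): J1=2  J2=22  J3=3  J4=2  J5=10  J6=4
Turnaround times: J1=2, J2=22, J3=3, J4=2, J5=10, J6=4
Average turnaround = (2+22+3+2+10+4) / 6 = 43/6 = 7.17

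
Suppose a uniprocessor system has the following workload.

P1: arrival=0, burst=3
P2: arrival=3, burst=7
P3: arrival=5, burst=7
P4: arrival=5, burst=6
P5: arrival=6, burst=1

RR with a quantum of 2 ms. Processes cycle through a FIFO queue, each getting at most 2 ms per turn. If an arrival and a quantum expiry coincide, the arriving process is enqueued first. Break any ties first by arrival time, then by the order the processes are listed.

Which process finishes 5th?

Timeline: | P1 0-3 | P2 3-5 | P3 5-7 | P4 7-9 | P2 9-11 | P5 11-12 | P3 12-14 | P4 14-16 | P2 16-18 | P3 18-20 | P4 20-22 | P2 22-23 | P3 23-24 |
Completion: P1=3  P2=23  P3=24  P4=22  P5=12
Finish order: P1 → P5 → P4 → P2 → P3

P3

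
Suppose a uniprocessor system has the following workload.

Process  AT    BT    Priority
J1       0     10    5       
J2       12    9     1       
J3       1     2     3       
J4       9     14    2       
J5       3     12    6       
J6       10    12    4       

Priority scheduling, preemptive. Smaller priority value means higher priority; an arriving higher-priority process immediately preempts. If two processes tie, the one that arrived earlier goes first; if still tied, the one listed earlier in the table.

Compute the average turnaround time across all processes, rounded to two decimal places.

28.50

Gantt: | J1 0-1 | J3 1-3 | J1 3-9 | J4 9-12 | J2 12-21 | J4 21-32 | J6 32-44 | J1 44-47 | J5 47-59 |
Completion: J1=47  J2=21  J3=3  J4=32  J5=59  J6=44
Turnaround (C−A): J1=47  J2=9  J3=2  J4=23  J5=56  J6=34
Turnaround times: J1=47, J2=9, J3=2, J4=23, J5=56, J6=34
Average turnaround = (47+9+2+23+56+34) / 6 = 171/6 = 28.50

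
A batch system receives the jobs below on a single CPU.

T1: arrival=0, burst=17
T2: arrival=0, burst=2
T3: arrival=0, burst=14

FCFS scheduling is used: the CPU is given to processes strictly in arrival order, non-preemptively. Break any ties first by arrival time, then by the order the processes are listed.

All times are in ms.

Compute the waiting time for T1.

0

Gantt: | T1 0-17 | T2 17-19 | T3 19-33 |
Completion: T1=17  T2=19  T3=33
Turnaround (C−A): T1=17  T2=19  T3=33
Waiting(T1) = turnaround − burst = 17 − 17 = 0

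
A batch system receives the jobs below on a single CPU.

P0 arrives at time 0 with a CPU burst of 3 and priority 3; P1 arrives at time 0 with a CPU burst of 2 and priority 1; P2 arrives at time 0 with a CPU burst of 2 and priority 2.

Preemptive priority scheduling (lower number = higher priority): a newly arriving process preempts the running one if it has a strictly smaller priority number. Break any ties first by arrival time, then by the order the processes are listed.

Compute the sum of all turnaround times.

13

Gantt: | P1 0-2 | P2 2-4 | P0 4-7 |
Completion: P0=7  P1=2  P2=4
Turnaround (C−A): P0=7  P1=2  P2=4
Turnaround = completion − arrival: P0=7, P1=2, P2=4
Total turnaround = 7 + 2 + 4 = 13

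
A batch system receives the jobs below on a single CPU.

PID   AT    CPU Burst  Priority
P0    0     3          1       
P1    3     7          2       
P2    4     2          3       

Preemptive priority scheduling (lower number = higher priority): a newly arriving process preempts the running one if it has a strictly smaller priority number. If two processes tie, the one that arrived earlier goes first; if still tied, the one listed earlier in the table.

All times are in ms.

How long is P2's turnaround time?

Schedule: | P0 0-3 | P1 3-10 | P2 10-12 |
Completion: P0=3  P1=10  P2=12
Turnaround (C−A): P0=3  P1=7  P2=8
Turnaround(P2) = completion − arrival = 12 − 4 = 8

8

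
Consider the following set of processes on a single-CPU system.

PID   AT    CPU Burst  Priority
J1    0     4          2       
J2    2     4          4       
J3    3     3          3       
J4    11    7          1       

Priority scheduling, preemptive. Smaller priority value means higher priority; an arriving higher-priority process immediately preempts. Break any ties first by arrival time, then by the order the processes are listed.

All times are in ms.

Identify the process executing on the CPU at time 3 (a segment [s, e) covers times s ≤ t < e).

J1

Timeline: | J1 0-4 | J3 4-7 | J2 7-11 | J4 11-18 |
Completion: J1=4  J2=11  J3=7  J4=18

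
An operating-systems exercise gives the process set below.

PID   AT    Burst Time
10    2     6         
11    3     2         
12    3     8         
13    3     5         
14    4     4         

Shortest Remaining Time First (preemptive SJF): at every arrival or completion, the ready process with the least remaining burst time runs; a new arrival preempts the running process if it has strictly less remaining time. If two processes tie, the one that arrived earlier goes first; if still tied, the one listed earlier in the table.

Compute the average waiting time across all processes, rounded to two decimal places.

Schedule: | idle 0-2 | 10 2-3 | 11 3-5 | 14 5-9 | 10 9-14 | 13 14-19 | 12 19-27 |
Completion: 10=14  11=5  12=27  13=19  14=9
Turnaround (C−A): 10=12  11=2  12=24  13=16  14=5
Waiting times: 10=6, 11=0, 12=16, 13=11, 14=1
Average waiting = (6+0+16+11+1) / 5 = 34/5 = 6.80

6.80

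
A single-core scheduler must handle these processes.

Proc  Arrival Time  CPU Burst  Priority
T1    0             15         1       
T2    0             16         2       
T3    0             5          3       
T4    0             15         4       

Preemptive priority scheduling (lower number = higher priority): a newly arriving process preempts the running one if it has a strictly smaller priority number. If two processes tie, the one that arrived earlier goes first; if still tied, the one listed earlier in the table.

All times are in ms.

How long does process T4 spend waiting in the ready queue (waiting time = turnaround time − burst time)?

Schedule: | T1 0-15 | T2 15-31 | T3 31-36 | T4 36-51 |
Completion: T1=15  T2=31  T3=36  T4=51
Turnaround (C−A): T1=15  T2=31  T3=36  T4=51
Waiting(T4) = turnaround − burst = 51 − 15 = 36

36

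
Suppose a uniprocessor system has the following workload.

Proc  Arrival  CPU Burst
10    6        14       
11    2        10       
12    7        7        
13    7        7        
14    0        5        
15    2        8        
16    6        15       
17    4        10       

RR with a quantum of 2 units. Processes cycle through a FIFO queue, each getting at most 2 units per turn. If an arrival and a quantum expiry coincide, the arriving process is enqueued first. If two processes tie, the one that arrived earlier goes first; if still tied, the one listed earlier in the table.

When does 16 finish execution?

Gantt: | 14 0-2 | 11 2-4 | 15 4-6 | 14 6-8 | 17 8-10 | 11 10-12 | 10 12-14 | 16 14-16 | 15 16-18 | 12 18-20 | 13 20-22 | 14 22-23 | 17 23-25 | 11 25-27 | 10 27-29 | 16 29-31 | 15 31-33 | 12 33-35 | 13 35-37 | 17 37-39 | 11 39-41 | 10 41-43 | 16 43-45 | 15 45-47 | 12 47-49 | 13 49-51 | 17 51-53 | 11 53-55 | 10 55-57 | 16 57-59 | 12 59-60 | 13 60-61 | 17 61-63 | 10 63-65 | 16 65-67 | 10 67-69 | 16 69-71 | 10 71-73 | 16 73-76 |
Completion: 10=73  11=55  12=60  13=61  14=23  15=47  16=76  17=63
Turnaround (C−A): 10=67  11=53  12=53  13=54  14=23  15=45  16=70  17=59

76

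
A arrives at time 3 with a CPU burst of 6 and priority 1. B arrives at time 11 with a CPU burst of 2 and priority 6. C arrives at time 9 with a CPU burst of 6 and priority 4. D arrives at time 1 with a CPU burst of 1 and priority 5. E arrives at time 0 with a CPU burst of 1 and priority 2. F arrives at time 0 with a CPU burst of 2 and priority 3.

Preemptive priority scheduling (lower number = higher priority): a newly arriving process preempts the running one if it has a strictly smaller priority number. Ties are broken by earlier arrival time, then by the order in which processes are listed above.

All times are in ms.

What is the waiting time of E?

0

Schedule: | E 0-1 | F 1-3 | A 3-9 | C 9-15 | D 15-16 | B 16-18 |
Completion: A=9  B=18  C=15  D=16  E=1  F=3
Turnaround (C−A): A=6  B=7  C=6  D=15  E=1  F=3
Waiting(E) = turnaround − burst = 1 − 1 = 0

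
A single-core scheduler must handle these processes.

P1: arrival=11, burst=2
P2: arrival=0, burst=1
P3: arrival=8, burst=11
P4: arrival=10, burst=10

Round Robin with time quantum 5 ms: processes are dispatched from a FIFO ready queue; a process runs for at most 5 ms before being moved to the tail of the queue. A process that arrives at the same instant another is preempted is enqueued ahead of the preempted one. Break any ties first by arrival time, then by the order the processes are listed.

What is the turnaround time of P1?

9

Timeline: | P2 0-1 | idle 1-8 | P3 8-13 | P4 13-18 | P1 18-20 | P3 20-25 | P4 25-30 | P3 30-31 |
Completion: P1=20  P2=1  P3=31  P4=30
Turnaround(P1) = completion − arrival = 20 − 11 = 9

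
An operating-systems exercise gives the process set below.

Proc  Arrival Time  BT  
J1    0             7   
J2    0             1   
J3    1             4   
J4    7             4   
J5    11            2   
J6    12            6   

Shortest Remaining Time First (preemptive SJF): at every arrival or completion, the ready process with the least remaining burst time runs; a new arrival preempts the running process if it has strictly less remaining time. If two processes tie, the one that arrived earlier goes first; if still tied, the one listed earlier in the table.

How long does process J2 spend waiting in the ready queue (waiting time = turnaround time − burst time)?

Timeline: | J2 0-1 | J3 1-5 | J1 5-7 | J4 7-11 | J5 11-13 | J1 13-18 | J6 18-24 |
Completion: J1=18  J2=1  J3=5  J4=11  J5=13  J6=24
Turnaround (C−A): J1=18  J2=1  J3=4  J4=4  J5=2  J6=12
Waiting(J2) = turnaround − burst = 1 − 1 = 0

0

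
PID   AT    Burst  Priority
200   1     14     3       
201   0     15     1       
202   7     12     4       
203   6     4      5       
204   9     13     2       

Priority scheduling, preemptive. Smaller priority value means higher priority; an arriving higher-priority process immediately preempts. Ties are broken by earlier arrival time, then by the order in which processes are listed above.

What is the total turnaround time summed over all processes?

174

Timeline: | 201 0-15 | 204 15-28 | 200 28-42 | 202 42-54 | 203 54-58 |
Completion: 200=42  201=15  202=54  203=58  204=28
Turnaround (C−A): 200=41  201=15  202=47  203=52  204=19
Turnaround = completion − arrival: 200=41, 201=15, 202=47, 203=52, 204=19
Total turnaround = 41 + 15 + 47 + 52 + 19 = 174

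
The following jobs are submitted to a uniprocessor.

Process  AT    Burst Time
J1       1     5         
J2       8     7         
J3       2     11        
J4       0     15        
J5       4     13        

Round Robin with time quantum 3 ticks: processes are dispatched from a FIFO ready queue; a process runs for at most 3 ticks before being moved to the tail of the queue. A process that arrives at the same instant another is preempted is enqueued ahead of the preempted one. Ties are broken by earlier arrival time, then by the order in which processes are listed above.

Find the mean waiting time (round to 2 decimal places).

27.00

Gantt: | J4 0-3 | J1 3-6 | J3 6-9 | J4 9-12 | J5 12-15 | J1 15-17 | J2 17-20 | J3 20-23 | J4 23-26 | J5 26-29 | J2 29-32 | J3 32-35 | J4 35-38 | J5 38-41 | J2 41-42 | J3 42-44 | J4 44-47 | J5 47-51 |
Completion: J1=17  J2=42  J3=44  J4=47  J5=51
Turnaround (C−A): J1=16  J2=34  J3=42  J4=47  J5=47
Waiting times: J1=11, J2=27, J3=31, J4=32, J5=34
Average waiting = (11+27+31+32+34) / 5 = 135/5 = 27.00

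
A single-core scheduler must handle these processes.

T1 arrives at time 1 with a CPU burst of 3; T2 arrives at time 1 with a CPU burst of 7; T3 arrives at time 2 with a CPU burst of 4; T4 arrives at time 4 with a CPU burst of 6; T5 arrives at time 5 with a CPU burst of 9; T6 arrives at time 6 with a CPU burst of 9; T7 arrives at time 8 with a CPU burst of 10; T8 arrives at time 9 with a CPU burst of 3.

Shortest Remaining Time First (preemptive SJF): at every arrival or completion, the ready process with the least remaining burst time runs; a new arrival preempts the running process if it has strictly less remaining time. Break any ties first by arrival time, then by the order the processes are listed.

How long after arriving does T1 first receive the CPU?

Timeline: | idle 0-1 | T1 1-4 | T3 4-8 | T4 8-9 | T8 9-12 | T4 12-17 | T2 17-24 | T5 24-33 | T6 33-42 | T7 42-52 |
Completion: T1=4  T2=24  T3=8  T4=17  T5=33  T6=42  T7=52  T8=12
Turnaround (C−A): T1=3  T2=23  T3=6  T4=13  T5=28  T6=36  T7=44  T8=3
Response(T1) = first start − arrival = 1 − 1 = 0

0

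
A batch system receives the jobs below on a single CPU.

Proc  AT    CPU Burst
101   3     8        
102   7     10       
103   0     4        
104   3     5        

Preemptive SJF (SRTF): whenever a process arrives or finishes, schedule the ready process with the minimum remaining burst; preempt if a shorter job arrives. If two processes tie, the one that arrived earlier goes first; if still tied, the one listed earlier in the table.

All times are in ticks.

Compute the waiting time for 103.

Gantt: | 103 0-4 | 104 4-9 | 101 9-17 | 102 17-27 |
Completion: 101=17  102=27  103=4  104=9
Waiting(103) = turnaround − burst = 4 − 4 = 0

0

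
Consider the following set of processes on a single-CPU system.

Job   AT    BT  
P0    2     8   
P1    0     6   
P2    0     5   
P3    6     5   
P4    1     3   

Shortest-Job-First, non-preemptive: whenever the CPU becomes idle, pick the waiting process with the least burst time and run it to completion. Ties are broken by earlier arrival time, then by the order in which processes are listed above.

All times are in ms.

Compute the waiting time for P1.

13

Timeline: | P2 0-5 | P4 5-8 | P3 8-13 | P1 13-19 | P0 19-27 |
Completion: P0=27  P1=19  P2=5  P3=13  P4=8
Waiting(P1) = turnaround − burst = 19 − 6 = 13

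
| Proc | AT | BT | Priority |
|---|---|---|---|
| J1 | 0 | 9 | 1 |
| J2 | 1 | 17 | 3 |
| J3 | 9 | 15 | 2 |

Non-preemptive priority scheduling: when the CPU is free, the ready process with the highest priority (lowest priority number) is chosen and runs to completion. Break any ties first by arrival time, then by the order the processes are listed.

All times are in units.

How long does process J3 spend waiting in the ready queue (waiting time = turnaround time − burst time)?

Timeline: | J1 0-9 | J3 9-24 | J2 24-41 |
Completion: J1=9  J2=41  J3=24
Turnaround (C−A): J1=9  J2=40  J3=15
Waiting(J3) = turnaround − burst = 15 − 15 = 0

0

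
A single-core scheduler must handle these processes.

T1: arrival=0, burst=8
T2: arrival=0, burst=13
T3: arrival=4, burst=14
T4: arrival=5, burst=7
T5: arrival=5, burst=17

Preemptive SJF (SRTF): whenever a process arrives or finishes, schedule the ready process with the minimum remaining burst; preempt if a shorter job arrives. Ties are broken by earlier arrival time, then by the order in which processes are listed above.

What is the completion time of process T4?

15

Schedule: | T1 0-8 | T4 8-15 | T2 15-28 | T3 28-42 | T5 42-59 |
Completion: T1=8  T2=28  T3=42  T4=15  T5=59
Turnaround (C−A): T1=8  T2=28  T3=38  T4=10  T5=54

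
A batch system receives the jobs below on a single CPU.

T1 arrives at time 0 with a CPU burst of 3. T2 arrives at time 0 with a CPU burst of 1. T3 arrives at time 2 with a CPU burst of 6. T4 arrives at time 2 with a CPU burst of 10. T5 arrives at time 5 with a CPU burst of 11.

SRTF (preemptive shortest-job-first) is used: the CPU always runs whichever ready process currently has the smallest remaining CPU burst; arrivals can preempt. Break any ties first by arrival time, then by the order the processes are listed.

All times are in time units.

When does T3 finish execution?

Schedule: | T2 0-1 | T1 1-4 | T3 4-10 | T4 10-20 | T5 20-31 |
Completion: T1=4  T2=1  T3=10  T4=20  T5=31

10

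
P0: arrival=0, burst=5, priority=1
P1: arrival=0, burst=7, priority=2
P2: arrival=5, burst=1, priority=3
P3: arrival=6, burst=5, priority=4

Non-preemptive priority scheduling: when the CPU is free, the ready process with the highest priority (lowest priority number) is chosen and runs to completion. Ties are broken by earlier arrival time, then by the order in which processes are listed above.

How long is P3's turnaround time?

12

Gantt: | P0 0-5 | P1 5-12 | P2 12-13 | P3 13-18 |
Completion: P0=5  P1=12  P2=13  P3=18
Turnaround(P3) = completion − arrival = 18 − 6 = 12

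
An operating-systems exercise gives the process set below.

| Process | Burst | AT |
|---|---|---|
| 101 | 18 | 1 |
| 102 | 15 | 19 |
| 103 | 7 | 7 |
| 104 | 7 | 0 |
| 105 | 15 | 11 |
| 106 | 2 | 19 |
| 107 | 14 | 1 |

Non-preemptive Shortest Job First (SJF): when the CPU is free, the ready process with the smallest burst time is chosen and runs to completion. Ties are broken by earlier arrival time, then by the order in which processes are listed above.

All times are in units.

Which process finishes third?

Timeline: | 104 0-7 | 103 7-14 | 107 14-28 | 106 28-30 | 105 30-45 | 102 45-60 | 101 60-78 |
Completion: 101=78  102=60  103=14  104=7  105=45  106=30  107=28
Turnaround (C−A): 101=77  102=41  103=7  104=7  105=34  106=11  107=27
Finish order: 104 → 103 → 107 → 106 → 105 → 102 → 101

107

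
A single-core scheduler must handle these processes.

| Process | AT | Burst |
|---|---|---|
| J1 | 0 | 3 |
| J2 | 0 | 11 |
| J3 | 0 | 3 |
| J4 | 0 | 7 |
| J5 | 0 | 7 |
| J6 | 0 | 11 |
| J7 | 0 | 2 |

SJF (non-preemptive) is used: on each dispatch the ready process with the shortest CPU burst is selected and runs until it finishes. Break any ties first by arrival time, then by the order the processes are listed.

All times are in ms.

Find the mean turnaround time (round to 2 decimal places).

18.43

Timeline: | J7 0-2 | J1 2-5 | J3 5-8 | J4 8-15 | J5 15-22 | J2 22-33 | J6 33-44 |
Completion: J1=5  J2=33  J3=8  J4=15  J5=22  J6=44  J7=2
Turnaround (C−A): J1=5  J2=33  J3=8  J4=15  J5=22  J6=44  J7=2
Turnaround times: J1=5, J2=33, J3=8, J4=15, J5=22, J6=44, J7=2
Average turnaround = (5+33+8+15+22+44+2) / 7 = 129/7 = 18.43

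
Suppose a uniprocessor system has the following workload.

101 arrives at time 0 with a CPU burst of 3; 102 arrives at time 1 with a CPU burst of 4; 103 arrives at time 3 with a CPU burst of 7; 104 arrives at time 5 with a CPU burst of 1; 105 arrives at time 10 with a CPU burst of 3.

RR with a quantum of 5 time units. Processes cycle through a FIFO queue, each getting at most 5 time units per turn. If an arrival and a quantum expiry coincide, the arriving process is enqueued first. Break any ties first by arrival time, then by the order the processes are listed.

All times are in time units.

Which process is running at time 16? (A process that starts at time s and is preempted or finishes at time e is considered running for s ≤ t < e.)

103

Schedule: | 101 0-3 | 102 3-7 | 103 7-12 | 104 12-13 | 105 13-16 | 103 16-18 |
Completion: 101=3  102=7  103=18  104=13  105=16
Turnaround (C−A): 101=3  102=6  103=15  104=8  105=6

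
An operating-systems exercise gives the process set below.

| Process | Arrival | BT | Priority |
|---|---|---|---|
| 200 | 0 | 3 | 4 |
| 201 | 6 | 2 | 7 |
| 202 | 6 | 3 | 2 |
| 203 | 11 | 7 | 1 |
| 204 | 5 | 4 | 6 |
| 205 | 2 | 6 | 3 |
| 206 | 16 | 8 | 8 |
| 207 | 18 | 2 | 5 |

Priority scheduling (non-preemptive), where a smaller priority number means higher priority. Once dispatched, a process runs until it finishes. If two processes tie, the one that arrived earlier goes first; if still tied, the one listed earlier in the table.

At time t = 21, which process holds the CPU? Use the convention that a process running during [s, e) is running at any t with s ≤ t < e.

Gantt: | 200 0-3 | 205 3-9 | 202 9-12 | 203 12-19 | 207 19-21 | 204 21-25 | 201 25-27 | 206 27-35 |
Completion: 200=3  201=27  202=12  203=19  204=25  205=9  206=35  207=21
Turnaround (C−A): 200=3  201=21  202=6  203=8  204=20  205=7  206=19  207=3

204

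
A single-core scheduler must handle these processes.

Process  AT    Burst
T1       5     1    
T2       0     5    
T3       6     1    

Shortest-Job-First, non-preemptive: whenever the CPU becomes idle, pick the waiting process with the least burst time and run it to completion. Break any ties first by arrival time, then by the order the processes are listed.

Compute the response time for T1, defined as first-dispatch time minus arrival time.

0

Gantt: | T2 0-5 | T1 5-6 | T3 6-7 |
Completion: T1=6  T2=5  T3=7
Turnaround (C−A): T1=1  T2=5  T3=1
Response(T1) = first start − arrival = 5 − 5 = 0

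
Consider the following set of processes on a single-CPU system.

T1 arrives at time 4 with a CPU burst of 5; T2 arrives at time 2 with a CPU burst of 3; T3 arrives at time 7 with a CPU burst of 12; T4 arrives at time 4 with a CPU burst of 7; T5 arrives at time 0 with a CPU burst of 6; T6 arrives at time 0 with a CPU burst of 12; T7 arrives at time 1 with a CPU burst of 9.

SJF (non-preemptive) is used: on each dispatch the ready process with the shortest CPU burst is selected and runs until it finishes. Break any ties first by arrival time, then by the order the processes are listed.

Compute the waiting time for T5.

0

Timeline: | T5 0-6 | T2 6-9 | T1 9-14 | T4 14-21 | T7 21-30 | T6 30-42 | T3 42-54 |
Completion: T1=14  T2=9  T3=54  T4=21  T5=6  T6=42  T7=30
Turnaround (C−A): T1=10  T2=7  T3=47  T4=17  T5=6  T6=42  T7=29
Waiting(T5) = turnaround − burst = 6 − 6 = 0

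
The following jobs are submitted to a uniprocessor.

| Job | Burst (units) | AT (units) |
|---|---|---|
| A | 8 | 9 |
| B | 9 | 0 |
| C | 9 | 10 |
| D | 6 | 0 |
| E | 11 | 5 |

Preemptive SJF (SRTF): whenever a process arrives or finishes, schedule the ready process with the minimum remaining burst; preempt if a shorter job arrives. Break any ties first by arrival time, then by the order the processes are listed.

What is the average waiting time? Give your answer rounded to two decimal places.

Gantt: | D 0-6 | B 6-15 | A 15-23 | C 23-32 | E 32-43 |
Completion: A=23  B=15  C=32  D=6  E=43
Turnaround (C−A): A=14  B=15  C=22  D=6  E=38
Waiting times: A=6, B=6, C=13, D=0, E=27
Average waiting = (6+6+13+0+27) / 5 = 52/5 = 10.40

10.40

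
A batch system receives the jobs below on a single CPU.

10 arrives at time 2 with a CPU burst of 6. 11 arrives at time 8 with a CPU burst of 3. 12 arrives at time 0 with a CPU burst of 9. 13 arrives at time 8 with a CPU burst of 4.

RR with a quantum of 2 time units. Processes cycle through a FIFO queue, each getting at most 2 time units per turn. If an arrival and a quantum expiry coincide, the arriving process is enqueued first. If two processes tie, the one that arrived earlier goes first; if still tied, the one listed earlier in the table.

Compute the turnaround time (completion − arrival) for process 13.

Gantt: | 12 0-2 | 10 2-4 | 12 4-6 | 10 6-8 | 12 8-10 | 11 10-12 | 13 12-14 | 10 14-16 | 12 16-18 | 11 18-19 | 13 19-21 | 12 21-22 |
Completion: 10=16  11=19  12=22  13=21
Turnaround (C−A): 10=14  11=11  12=22  13=13
Turnaround(13) = completion − arrival = 21 − 8 = 13

13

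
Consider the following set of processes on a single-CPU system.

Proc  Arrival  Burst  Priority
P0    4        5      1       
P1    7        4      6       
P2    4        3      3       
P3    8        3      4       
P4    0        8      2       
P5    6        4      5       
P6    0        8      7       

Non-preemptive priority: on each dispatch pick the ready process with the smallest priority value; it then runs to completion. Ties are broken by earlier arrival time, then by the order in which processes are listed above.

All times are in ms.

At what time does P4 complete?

8

Schedule: | P4 0-8 | P0 8-13 | P2 13-16 | P3 16-19 | P5 19-23 | P1 23-27 | P6 27-35 |
Completion: P0=13  P1=27  P2=16  P3=19  P4=8  P5=23  P6=35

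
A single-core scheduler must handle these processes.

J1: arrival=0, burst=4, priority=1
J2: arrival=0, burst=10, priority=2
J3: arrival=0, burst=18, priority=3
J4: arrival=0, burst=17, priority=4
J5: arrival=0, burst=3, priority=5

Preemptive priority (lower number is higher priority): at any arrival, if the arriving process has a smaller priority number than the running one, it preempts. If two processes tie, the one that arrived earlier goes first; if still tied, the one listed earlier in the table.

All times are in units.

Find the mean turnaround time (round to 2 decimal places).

30.20

Timeline: | J1 0-4 | J2 4-14 | J3 14-32 | J4 32-49 | J5 49-52 |
Completion: J1=4  J2=14  J3=32  J4=49  J5=52
Turnaround times: J1=4, J2=14, J3=32, J4=49, J5=52
Average turnaround = (4+14+32+49+52) / 5 = 151/5 = 30.20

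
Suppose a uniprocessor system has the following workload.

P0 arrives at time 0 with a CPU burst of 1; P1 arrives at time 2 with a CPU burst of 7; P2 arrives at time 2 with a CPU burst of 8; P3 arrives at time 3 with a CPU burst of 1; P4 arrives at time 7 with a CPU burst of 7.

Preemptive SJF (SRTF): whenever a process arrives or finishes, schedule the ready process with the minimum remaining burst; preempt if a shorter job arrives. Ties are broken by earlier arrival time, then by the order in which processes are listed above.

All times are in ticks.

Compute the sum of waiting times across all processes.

Gantt: | P0 0-1 | idle 1-2 | P1 2-3 | P3 3-4 | P1 4-10 | P4 10-17 | P2 17-25 |
Completion: P0=1  P1=10  P2=25  P3=4  P4=17
Turnaround (C−A): P0=1  P1=8  P2=23  P3=1  P4=10
Waiting = turnaround − burst: P0=0, P1=1, P2=15, P3=0, P4=3
Total waiting = 0 + 1 + 15 + 0 + 3 = 19

19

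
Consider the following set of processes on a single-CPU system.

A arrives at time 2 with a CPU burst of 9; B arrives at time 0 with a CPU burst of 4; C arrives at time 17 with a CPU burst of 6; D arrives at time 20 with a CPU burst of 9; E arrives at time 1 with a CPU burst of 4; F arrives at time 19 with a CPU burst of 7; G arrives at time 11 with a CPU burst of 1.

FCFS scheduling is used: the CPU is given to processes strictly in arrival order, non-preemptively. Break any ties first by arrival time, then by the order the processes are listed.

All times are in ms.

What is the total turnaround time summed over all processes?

72

Schedule: | B 0-4 | E 4-8 | A 8-17 | G 17-18 | C 18-24 | F 24-31 | D 31-40 |
Completion: A=17  B=4  C=24  D=40  E=8  F=31  G=18
Turnaround (C−A): A=15  B=4  C=7  D=20  E=7  F=12  G=7
Turnaround = completion − arrival: A=15, B=4, C=7, D=20, E=7, F=12, G=7
Total turnaround = 15 + 4 + 7 + 20 + 7 + 12 + 7 = 72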